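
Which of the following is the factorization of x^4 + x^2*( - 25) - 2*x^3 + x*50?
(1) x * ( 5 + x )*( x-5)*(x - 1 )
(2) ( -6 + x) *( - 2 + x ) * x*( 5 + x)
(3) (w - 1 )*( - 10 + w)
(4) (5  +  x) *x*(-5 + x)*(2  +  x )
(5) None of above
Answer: 5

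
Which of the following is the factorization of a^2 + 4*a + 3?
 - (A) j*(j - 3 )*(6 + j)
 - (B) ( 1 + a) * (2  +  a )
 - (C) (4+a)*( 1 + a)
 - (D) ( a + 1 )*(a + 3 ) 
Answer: D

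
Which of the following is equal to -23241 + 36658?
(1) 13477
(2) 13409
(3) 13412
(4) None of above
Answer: 4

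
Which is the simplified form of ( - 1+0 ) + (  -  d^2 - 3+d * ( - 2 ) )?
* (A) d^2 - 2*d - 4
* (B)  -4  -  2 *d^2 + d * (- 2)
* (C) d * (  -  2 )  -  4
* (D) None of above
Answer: D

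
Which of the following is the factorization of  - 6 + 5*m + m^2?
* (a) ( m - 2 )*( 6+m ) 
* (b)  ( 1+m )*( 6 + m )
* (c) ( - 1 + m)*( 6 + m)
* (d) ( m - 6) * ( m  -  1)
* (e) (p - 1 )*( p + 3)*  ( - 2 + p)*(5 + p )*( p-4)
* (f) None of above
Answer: c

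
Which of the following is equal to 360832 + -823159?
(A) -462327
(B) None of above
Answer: A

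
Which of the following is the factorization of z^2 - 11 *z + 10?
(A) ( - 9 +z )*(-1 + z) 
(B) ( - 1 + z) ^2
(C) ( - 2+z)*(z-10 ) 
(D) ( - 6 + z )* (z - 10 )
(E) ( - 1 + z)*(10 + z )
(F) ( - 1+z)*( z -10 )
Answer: F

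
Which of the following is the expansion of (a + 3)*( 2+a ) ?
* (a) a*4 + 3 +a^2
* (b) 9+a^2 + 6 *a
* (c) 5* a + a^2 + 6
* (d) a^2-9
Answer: c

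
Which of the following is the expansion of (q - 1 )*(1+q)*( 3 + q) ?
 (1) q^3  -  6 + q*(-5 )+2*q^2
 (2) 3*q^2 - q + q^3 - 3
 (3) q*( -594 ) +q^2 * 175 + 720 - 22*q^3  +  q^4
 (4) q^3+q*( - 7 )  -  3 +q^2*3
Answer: 2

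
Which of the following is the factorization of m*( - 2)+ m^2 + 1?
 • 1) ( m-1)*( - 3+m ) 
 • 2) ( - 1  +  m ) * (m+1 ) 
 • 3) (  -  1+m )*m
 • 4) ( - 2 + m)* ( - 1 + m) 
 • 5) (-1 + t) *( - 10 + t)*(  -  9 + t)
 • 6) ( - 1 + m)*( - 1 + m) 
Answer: 6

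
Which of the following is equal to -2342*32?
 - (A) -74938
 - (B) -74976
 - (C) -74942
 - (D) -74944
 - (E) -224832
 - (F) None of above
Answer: D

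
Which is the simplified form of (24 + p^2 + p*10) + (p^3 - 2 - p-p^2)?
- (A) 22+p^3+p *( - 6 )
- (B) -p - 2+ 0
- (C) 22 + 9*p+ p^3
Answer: C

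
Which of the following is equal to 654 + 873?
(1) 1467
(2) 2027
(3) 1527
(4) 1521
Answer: 3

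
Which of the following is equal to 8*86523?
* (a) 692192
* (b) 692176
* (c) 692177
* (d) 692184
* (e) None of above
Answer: d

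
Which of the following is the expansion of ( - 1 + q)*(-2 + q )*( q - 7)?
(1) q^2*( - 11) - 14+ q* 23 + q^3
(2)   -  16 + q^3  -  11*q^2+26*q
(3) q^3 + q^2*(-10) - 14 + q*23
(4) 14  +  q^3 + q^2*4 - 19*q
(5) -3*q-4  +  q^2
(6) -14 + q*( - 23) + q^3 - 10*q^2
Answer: 3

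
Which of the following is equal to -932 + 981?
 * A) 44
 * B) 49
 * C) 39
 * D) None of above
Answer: B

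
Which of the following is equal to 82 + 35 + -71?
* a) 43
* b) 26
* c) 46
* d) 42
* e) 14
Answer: c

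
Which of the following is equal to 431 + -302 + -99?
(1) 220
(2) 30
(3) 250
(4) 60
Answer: 2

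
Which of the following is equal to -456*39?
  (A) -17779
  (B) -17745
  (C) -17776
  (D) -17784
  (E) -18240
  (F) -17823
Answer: D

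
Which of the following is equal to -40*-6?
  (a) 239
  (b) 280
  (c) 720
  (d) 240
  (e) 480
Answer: d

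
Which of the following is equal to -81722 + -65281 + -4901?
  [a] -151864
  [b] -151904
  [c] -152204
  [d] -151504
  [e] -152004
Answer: b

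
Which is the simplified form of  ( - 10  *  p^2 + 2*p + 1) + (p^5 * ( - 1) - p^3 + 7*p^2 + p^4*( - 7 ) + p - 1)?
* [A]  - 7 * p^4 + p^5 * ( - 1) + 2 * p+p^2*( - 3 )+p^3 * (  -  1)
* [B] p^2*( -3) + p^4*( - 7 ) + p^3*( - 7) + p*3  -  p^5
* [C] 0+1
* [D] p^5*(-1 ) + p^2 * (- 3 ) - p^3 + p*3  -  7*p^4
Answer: D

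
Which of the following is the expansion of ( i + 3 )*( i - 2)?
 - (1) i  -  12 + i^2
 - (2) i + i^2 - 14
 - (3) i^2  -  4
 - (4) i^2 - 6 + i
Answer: 4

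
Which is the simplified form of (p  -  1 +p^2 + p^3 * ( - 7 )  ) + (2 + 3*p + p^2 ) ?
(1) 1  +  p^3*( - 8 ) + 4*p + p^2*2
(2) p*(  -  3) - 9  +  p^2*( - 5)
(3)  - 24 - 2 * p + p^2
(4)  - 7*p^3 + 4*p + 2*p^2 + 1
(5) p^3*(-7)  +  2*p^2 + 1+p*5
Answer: 4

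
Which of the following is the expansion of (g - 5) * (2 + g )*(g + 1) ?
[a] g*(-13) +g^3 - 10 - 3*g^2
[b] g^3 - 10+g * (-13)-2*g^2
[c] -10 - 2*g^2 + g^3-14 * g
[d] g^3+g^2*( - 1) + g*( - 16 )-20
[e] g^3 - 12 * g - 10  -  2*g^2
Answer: b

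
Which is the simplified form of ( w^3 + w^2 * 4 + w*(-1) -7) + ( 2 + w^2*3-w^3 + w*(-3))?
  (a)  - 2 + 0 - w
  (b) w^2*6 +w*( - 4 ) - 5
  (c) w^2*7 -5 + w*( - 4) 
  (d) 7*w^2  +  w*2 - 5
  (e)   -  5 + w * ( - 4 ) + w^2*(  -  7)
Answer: c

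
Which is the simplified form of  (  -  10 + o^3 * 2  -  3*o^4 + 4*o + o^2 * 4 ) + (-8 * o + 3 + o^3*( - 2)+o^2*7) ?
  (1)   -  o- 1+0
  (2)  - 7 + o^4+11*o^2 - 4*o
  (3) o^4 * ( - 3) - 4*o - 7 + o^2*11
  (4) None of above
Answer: 3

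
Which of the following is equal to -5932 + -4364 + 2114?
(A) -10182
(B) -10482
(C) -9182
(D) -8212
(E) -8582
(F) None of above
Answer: F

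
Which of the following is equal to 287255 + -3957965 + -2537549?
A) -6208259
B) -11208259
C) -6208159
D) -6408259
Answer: A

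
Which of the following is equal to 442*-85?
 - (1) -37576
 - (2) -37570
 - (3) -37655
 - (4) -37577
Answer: 2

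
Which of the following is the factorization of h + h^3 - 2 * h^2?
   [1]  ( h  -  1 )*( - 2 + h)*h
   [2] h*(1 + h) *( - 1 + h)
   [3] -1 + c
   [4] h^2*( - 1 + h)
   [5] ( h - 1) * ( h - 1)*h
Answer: 5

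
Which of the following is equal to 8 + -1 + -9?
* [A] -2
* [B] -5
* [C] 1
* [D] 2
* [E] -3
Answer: A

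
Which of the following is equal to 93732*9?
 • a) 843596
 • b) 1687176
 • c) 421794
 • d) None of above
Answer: d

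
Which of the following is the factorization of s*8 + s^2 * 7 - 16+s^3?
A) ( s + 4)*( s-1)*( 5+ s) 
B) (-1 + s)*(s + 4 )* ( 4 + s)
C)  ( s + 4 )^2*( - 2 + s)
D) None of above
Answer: B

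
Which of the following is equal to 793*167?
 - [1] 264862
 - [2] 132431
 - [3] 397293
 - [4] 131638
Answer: 2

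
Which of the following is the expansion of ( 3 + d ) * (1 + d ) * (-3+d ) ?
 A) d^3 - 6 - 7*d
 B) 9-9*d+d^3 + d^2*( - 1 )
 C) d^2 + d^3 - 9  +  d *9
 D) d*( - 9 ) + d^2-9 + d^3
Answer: D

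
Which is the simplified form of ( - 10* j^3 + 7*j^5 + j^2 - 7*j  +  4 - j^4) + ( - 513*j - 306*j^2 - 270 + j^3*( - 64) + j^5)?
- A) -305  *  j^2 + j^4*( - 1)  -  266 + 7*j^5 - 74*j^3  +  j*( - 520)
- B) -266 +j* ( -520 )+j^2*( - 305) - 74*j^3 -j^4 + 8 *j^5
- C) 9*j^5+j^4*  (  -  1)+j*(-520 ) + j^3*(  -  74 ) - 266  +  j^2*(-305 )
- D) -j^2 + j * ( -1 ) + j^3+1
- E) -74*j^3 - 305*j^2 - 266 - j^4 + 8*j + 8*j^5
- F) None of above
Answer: B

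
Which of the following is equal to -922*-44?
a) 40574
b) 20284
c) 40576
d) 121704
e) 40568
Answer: e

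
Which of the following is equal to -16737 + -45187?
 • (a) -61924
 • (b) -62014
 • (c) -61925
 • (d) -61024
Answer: a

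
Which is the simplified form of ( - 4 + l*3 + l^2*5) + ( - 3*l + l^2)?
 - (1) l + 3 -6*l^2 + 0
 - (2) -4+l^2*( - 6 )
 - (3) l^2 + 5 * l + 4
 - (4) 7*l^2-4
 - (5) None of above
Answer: 5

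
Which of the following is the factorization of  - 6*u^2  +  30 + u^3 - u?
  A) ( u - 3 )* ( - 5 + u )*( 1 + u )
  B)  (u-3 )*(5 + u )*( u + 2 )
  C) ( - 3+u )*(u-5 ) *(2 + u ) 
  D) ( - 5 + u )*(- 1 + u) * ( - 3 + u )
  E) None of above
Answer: C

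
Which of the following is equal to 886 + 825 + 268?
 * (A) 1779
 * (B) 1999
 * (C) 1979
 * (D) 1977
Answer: C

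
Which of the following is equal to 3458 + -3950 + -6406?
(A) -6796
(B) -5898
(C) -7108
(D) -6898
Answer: D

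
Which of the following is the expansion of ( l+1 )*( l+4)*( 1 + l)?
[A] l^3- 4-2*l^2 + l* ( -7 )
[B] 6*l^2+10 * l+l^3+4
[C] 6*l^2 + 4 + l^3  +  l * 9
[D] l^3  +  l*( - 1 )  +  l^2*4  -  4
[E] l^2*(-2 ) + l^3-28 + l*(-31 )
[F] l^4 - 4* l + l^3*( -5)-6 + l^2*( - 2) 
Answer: C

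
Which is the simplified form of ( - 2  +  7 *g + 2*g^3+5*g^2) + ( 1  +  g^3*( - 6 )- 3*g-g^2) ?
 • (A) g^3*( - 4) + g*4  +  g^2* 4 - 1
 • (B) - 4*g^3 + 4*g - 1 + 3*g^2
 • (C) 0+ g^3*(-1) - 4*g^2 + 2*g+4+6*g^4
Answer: A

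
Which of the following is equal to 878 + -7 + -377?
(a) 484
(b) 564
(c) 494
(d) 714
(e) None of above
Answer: c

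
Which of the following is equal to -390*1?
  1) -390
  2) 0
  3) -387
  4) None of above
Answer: 1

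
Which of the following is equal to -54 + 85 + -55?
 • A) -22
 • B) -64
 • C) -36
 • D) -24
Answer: D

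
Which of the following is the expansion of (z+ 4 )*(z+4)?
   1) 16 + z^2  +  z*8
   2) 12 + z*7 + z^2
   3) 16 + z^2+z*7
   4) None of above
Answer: 1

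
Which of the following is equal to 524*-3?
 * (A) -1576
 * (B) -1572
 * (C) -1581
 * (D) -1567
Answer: B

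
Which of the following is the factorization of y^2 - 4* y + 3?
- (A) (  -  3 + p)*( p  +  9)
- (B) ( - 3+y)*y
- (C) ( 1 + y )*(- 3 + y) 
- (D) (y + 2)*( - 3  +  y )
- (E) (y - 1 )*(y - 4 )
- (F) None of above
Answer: F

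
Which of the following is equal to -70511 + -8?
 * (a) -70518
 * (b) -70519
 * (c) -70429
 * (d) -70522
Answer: b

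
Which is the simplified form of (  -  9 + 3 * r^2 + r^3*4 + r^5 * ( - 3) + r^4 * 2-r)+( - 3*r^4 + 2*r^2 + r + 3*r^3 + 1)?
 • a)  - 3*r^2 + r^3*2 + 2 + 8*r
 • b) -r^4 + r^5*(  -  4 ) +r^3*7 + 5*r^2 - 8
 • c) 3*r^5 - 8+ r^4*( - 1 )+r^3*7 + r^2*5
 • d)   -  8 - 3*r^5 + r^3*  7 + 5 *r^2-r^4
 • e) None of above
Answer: d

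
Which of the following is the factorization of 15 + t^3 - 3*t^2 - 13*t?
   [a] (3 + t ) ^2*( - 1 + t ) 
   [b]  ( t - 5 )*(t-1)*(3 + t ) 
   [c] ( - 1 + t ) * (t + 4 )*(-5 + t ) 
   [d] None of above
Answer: b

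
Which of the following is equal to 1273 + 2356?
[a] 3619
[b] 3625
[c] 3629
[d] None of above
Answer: c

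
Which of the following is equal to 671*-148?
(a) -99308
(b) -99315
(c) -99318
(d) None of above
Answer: a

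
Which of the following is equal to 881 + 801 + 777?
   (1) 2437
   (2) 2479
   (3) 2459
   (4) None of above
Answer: 3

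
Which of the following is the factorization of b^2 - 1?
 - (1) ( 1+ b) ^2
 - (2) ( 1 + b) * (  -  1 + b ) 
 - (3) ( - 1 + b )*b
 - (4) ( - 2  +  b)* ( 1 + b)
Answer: 2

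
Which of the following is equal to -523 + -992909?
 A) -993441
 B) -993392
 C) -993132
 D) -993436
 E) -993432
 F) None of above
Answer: E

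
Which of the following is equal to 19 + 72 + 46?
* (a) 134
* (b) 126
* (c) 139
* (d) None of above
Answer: d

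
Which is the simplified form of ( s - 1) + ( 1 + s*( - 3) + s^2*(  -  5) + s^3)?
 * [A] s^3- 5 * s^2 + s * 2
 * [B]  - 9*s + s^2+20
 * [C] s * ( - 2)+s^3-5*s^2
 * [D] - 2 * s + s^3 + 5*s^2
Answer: C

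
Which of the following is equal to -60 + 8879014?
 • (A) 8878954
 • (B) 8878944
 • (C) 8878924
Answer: A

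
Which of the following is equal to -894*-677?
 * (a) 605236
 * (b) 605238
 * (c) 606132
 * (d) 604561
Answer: b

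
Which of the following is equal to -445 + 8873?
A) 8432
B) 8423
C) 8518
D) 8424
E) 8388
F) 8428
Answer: F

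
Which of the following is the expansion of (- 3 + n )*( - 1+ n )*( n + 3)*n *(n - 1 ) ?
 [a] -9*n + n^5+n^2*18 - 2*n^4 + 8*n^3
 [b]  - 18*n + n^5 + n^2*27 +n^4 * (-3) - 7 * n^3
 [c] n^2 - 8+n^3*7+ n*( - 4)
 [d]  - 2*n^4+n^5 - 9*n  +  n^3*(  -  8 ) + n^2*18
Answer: d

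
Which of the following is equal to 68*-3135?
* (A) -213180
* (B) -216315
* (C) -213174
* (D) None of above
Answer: A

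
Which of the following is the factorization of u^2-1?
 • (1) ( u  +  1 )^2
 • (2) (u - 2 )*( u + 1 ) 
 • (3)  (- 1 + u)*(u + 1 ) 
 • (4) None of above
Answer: 3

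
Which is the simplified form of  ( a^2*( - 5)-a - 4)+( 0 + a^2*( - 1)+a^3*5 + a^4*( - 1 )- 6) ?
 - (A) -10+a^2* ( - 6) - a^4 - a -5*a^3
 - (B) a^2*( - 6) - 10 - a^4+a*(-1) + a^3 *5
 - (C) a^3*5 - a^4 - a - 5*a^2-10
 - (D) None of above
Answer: B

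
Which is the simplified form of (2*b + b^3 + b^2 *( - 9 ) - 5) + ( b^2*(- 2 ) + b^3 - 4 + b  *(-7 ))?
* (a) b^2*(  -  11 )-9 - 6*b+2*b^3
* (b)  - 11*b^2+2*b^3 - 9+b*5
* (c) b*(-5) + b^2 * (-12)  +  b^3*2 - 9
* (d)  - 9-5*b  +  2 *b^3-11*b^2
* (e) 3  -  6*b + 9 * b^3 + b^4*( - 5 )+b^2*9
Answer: d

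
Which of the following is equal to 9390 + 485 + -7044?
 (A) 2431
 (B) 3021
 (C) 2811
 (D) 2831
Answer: D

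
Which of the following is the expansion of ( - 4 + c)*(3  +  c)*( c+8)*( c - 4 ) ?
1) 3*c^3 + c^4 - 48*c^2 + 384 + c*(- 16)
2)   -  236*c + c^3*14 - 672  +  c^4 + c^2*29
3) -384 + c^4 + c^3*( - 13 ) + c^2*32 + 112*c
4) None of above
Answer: 1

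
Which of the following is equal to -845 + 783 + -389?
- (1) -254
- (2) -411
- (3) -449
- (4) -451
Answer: 4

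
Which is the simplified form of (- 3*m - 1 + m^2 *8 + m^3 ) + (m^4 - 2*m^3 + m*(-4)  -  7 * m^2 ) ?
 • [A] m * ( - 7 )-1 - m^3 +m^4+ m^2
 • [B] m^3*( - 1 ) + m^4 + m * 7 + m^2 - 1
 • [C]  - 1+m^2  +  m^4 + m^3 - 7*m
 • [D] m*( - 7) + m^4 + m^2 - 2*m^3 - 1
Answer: A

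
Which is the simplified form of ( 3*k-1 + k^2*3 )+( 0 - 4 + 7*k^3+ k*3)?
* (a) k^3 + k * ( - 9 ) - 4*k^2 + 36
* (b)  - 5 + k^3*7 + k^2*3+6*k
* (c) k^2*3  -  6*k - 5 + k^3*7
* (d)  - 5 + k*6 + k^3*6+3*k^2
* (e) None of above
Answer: b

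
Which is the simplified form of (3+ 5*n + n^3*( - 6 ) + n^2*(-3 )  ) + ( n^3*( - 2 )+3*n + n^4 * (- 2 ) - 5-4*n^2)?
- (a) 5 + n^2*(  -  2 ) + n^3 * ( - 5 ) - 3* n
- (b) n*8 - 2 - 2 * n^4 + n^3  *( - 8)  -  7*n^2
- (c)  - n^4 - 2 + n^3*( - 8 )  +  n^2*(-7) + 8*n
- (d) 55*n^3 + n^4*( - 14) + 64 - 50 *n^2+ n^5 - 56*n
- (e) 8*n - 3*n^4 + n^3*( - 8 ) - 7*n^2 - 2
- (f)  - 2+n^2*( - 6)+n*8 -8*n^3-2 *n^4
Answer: b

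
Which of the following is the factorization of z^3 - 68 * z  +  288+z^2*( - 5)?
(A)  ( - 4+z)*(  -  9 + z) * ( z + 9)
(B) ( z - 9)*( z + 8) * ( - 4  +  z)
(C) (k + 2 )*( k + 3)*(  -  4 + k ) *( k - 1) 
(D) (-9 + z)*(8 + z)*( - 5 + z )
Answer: B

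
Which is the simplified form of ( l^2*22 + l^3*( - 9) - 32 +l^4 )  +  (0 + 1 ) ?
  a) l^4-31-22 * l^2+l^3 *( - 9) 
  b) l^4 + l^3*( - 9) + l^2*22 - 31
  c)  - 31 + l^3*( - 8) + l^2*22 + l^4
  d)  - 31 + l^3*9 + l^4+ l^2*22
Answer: b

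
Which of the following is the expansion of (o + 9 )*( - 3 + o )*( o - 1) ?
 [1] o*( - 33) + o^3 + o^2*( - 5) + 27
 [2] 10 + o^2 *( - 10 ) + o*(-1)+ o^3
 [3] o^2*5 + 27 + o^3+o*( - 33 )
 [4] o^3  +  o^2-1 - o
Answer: 3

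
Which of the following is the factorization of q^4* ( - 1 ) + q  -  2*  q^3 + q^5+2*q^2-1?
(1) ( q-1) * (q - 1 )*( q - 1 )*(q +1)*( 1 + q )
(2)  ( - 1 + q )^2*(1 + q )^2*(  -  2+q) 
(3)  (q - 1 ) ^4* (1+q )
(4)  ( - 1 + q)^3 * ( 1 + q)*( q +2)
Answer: 1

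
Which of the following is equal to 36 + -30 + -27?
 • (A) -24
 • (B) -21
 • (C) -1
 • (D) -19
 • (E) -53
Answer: B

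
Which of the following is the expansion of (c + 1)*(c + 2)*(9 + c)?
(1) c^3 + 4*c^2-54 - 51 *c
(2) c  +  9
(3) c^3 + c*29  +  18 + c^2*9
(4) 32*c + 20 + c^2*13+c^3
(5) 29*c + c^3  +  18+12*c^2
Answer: 5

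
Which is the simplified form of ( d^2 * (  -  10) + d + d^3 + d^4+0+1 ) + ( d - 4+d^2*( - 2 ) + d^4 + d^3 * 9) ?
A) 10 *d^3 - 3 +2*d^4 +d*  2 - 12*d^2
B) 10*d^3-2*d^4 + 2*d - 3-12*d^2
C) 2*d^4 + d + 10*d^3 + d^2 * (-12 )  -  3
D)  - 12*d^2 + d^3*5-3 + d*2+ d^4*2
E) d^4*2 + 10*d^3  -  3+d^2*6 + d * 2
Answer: A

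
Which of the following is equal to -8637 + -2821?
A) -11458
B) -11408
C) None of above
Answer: A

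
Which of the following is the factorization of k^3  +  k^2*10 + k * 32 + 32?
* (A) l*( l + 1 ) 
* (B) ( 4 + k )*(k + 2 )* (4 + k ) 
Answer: B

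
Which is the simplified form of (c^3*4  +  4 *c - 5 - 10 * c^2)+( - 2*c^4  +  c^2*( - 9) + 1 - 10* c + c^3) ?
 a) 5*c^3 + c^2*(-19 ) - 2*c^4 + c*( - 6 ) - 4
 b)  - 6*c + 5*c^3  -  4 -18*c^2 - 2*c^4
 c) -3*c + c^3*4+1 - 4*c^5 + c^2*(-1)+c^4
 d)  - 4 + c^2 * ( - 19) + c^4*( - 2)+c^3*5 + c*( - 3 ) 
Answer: a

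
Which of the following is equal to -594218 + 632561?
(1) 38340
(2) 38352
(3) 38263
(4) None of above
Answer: 4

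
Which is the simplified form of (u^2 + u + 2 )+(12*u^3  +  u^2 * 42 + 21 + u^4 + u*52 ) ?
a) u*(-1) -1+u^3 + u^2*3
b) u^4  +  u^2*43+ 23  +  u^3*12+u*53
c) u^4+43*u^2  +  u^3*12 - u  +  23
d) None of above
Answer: b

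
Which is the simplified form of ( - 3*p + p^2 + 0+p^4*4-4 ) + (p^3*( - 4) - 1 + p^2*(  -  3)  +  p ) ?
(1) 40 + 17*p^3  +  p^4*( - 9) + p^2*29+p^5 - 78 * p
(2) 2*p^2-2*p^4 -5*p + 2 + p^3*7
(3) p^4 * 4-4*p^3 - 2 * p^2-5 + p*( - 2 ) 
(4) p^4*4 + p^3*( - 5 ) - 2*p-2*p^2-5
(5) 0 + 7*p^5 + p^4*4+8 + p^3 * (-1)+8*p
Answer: 3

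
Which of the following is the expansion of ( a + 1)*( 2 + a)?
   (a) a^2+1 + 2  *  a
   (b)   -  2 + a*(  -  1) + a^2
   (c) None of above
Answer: c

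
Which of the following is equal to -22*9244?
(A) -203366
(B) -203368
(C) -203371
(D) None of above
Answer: B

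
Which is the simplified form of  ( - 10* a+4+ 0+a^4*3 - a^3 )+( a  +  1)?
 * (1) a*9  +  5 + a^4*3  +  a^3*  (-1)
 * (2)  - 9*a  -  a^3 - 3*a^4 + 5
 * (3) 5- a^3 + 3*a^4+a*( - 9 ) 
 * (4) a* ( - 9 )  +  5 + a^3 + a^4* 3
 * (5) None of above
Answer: 3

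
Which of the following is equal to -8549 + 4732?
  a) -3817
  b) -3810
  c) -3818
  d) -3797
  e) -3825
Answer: a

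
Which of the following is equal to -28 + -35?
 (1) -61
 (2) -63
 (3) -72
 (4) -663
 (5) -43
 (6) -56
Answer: 2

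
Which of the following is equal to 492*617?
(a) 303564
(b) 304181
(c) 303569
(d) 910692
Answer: a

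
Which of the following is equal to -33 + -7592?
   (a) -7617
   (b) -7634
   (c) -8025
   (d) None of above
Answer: d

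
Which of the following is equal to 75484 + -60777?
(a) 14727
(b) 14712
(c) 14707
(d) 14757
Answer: c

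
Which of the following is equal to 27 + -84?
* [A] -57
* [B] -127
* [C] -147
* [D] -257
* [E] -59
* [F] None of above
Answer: A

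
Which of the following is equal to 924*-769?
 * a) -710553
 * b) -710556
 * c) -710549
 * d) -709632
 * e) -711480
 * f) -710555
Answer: b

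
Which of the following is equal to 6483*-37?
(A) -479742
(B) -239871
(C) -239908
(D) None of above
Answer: B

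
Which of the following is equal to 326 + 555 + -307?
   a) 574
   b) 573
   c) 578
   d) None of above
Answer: a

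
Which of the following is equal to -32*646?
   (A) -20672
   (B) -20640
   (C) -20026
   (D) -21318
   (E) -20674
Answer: A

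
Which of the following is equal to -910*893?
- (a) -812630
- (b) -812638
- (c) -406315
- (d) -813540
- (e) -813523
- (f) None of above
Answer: a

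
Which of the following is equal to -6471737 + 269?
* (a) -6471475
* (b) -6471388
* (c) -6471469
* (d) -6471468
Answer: d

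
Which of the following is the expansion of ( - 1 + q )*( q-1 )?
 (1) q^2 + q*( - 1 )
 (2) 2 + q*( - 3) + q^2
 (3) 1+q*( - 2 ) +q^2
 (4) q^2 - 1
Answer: 3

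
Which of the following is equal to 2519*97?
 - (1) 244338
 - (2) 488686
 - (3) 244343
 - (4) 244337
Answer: 3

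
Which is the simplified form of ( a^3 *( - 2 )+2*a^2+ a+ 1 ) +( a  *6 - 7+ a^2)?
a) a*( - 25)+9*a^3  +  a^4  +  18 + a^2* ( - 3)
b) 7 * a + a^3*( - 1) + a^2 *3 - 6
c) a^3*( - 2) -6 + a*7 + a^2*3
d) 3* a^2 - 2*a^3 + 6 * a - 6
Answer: c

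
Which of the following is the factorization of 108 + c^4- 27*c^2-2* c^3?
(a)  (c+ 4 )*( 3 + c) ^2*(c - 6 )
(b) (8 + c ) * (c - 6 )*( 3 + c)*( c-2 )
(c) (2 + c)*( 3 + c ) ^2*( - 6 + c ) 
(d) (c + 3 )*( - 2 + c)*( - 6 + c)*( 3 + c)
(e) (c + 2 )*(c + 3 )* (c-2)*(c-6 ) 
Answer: d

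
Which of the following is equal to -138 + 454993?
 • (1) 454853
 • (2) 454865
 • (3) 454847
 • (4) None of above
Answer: 4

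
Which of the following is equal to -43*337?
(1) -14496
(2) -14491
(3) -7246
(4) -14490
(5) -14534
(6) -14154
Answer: 2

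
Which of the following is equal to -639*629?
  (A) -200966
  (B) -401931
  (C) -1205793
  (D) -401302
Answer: B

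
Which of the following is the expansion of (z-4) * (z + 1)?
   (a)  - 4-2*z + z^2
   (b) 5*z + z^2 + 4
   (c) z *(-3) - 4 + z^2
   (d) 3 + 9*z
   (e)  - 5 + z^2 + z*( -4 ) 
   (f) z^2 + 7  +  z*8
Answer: c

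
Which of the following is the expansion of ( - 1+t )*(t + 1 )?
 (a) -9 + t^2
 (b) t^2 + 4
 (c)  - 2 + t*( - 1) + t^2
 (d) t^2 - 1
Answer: d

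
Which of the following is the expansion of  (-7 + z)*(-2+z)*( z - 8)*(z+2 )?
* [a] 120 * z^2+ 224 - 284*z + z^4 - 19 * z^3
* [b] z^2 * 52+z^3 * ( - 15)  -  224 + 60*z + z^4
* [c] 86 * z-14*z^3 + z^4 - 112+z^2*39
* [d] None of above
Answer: b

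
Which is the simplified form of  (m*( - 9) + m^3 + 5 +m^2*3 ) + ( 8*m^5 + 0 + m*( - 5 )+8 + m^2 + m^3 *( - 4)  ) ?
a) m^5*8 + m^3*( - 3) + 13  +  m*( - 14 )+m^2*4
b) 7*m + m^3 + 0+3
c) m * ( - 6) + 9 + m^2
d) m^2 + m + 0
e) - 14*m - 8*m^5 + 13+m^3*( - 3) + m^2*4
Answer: a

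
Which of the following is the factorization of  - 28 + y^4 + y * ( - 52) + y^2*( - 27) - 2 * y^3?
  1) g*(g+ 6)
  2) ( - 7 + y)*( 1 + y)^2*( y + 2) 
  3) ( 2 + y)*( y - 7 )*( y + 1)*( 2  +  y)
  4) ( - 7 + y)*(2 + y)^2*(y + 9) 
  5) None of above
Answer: 3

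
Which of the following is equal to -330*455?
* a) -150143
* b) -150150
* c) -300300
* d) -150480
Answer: b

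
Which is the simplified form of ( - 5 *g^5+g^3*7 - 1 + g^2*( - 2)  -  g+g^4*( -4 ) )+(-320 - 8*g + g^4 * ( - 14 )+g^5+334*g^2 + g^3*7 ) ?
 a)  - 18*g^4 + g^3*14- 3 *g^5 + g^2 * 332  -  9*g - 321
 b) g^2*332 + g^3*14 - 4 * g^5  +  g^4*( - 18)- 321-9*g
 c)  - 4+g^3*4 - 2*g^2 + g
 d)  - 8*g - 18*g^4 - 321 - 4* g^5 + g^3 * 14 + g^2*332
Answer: b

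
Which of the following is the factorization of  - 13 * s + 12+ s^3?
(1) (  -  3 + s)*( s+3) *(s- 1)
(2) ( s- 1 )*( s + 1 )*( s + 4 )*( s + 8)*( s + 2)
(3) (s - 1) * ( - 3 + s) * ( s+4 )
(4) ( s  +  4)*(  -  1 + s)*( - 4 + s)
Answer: 3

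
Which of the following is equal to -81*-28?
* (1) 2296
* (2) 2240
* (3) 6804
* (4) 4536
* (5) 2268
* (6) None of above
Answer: 5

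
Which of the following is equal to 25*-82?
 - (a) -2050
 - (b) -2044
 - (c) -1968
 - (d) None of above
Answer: a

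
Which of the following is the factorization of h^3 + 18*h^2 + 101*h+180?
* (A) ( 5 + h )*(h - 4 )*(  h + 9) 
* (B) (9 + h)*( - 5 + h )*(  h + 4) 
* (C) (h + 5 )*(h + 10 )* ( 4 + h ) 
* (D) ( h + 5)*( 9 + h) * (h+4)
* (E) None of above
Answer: D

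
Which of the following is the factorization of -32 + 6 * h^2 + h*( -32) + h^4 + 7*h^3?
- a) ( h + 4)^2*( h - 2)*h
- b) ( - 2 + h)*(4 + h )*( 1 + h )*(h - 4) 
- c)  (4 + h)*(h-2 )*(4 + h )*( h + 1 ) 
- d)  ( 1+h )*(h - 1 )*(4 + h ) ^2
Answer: c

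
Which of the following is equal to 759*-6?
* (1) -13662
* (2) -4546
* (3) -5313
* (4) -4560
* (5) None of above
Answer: 5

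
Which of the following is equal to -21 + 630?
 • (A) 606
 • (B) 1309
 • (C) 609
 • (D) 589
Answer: C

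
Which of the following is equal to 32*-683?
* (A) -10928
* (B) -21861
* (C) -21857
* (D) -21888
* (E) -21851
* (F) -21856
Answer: F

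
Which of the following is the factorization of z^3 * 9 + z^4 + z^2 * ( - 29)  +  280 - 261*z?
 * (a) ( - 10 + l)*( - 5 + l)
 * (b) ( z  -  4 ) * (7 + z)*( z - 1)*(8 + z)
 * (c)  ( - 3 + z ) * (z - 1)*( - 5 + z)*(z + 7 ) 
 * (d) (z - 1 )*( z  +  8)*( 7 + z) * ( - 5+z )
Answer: d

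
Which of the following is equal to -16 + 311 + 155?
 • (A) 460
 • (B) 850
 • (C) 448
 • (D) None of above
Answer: D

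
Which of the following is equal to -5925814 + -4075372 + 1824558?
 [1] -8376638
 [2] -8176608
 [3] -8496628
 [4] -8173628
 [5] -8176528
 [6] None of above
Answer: 6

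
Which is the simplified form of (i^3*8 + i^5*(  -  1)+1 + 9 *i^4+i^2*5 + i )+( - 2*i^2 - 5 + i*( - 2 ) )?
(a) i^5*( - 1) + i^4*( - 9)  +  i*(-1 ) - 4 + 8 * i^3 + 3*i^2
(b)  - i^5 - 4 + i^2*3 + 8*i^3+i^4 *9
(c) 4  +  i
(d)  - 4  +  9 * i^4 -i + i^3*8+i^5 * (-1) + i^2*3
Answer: d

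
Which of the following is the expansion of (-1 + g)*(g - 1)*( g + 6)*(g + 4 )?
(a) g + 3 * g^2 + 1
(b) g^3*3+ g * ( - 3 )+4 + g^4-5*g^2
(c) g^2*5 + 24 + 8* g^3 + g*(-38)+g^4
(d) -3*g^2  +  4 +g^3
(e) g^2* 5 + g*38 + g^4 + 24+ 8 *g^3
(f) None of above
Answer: c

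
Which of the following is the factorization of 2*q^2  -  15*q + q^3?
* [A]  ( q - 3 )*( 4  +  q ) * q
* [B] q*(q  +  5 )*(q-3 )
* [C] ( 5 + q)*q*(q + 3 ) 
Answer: B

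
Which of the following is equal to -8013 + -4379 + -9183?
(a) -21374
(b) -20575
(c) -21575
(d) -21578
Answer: c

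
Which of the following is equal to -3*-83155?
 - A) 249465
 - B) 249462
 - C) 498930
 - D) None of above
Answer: A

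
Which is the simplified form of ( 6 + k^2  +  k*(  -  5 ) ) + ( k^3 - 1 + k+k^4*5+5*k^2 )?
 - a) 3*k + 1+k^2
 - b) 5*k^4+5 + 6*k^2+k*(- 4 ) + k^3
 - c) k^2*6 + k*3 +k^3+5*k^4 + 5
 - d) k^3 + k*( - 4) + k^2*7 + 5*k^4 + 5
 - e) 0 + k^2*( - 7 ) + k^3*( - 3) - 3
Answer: b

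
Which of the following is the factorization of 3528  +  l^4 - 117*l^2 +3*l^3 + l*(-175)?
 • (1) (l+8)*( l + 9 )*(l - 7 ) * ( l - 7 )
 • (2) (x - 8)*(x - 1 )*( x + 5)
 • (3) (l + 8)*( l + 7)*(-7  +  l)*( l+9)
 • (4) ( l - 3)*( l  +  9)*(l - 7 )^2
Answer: 1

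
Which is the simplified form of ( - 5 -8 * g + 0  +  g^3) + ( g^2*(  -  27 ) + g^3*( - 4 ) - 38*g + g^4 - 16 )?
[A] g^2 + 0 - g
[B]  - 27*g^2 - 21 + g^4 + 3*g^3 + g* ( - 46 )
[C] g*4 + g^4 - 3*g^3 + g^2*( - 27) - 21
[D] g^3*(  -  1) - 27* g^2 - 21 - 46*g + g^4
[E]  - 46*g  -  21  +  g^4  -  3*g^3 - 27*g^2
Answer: E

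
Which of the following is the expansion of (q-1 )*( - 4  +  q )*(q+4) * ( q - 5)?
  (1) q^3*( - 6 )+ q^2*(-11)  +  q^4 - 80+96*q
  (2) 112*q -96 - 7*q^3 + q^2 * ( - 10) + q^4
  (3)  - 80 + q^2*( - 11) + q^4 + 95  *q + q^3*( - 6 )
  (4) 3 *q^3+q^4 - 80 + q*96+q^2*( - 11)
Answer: 1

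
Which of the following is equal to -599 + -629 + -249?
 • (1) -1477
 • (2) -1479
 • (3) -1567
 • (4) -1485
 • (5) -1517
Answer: 1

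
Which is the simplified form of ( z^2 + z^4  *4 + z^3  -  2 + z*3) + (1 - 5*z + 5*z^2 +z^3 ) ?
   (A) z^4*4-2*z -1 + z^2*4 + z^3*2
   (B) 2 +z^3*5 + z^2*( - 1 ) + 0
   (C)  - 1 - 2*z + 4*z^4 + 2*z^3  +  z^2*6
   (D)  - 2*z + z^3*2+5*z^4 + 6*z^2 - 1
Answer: C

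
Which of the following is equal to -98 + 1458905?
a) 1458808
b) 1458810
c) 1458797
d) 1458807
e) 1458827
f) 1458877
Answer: d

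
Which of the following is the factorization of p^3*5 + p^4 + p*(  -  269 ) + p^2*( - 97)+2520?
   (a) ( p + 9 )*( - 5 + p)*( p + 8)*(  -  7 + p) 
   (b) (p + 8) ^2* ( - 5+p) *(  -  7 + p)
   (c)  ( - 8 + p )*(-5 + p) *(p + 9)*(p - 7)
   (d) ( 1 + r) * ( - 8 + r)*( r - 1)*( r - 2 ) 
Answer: a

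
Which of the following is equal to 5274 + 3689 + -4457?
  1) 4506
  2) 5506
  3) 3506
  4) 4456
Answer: 1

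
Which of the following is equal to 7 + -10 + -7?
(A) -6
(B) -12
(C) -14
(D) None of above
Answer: D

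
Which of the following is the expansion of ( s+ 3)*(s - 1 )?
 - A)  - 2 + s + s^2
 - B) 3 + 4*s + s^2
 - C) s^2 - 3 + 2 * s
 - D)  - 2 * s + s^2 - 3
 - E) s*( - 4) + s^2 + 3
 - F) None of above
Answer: C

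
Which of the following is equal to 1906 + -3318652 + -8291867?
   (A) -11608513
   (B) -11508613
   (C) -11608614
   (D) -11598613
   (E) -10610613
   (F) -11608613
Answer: F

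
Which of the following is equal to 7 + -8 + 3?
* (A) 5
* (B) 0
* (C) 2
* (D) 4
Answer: C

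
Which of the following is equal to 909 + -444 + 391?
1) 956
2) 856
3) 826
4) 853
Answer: 2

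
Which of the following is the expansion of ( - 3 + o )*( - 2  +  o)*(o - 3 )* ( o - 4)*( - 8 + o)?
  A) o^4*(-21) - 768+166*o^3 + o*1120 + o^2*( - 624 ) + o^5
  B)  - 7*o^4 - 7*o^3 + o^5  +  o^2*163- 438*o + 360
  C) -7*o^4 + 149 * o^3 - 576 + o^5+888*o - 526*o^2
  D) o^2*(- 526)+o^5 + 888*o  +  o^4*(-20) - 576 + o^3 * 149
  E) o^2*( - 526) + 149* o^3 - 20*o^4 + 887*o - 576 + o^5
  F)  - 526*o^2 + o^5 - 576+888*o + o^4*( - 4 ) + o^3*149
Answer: D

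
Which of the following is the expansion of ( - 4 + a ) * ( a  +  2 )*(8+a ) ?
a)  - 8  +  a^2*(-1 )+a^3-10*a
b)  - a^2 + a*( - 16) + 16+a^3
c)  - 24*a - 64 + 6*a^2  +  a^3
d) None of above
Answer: c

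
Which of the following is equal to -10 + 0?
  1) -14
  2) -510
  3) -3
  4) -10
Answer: 4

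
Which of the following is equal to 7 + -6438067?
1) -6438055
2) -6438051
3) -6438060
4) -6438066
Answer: 3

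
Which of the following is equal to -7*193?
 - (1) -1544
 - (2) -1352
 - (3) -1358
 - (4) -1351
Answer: 4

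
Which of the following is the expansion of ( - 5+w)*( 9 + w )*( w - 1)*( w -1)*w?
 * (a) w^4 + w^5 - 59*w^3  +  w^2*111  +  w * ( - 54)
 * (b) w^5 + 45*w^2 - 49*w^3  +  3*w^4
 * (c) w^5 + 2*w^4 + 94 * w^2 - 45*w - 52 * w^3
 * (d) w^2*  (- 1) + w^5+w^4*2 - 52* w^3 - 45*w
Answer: c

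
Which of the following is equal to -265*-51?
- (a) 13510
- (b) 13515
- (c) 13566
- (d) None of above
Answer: b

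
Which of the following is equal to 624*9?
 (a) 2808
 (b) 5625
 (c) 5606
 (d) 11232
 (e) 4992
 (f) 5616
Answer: f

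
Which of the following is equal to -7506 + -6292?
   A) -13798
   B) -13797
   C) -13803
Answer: A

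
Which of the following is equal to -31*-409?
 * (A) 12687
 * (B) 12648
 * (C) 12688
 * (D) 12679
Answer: D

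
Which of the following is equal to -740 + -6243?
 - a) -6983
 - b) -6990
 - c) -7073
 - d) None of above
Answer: a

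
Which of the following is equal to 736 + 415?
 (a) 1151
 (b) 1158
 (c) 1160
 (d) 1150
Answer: a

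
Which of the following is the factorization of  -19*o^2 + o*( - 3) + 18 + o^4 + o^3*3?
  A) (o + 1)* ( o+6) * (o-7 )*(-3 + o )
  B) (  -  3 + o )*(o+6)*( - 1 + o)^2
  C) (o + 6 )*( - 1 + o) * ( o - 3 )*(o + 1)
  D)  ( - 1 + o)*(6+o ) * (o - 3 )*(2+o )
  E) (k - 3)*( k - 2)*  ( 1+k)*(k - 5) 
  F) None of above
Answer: C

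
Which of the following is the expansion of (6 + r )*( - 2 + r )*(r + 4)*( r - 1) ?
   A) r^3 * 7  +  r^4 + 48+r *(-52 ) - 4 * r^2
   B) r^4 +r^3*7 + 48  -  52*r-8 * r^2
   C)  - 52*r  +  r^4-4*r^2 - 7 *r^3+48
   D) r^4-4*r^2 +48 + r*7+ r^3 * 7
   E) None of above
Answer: A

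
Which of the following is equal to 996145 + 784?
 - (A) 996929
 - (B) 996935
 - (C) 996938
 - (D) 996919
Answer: A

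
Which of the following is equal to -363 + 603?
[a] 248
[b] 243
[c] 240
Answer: c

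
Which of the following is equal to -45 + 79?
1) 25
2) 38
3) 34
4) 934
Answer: 3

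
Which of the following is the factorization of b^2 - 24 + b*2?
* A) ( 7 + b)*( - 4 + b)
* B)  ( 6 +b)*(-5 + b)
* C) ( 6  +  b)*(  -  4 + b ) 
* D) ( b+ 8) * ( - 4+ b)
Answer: C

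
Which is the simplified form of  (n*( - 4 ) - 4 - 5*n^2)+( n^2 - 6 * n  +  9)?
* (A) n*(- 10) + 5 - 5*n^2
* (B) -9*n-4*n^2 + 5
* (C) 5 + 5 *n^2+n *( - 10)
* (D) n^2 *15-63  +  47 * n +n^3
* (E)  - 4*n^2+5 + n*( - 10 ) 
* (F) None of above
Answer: E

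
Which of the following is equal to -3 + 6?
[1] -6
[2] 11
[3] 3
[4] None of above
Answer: 3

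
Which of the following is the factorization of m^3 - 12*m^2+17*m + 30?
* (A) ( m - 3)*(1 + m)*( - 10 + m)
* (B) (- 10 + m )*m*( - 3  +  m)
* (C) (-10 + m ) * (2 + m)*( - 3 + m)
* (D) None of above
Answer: A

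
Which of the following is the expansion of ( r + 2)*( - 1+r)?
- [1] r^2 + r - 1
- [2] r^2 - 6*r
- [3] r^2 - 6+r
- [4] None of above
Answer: 4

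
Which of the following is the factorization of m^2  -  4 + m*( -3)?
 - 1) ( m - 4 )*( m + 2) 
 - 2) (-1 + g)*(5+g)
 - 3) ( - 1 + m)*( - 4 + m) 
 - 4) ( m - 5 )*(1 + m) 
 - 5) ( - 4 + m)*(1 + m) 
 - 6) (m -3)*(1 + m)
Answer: 5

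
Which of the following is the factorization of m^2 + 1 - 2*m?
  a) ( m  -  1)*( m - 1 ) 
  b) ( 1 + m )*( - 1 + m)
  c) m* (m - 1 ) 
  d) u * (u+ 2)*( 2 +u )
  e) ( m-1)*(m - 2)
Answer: a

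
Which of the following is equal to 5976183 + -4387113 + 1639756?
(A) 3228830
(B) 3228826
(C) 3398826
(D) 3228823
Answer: B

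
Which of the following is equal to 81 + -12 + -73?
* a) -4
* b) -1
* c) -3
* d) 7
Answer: a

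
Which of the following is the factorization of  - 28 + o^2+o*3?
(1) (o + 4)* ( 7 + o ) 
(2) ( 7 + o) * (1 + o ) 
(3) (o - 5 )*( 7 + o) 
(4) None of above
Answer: 4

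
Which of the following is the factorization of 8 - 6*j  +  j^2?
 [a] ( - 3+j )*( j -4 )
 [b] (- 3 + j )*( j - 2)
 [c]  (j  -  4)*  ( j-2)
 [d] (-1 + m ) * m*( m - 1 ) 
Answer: c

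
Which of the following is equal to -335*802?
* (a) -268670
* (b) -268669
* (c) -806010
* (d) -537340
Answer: a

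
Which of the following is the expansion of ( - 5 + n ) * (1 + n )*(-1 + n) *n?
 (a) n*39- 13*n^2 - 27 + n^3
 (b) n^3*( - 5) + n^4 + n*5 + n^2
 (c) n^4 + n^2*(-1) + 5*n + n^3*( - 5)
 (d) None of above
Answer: c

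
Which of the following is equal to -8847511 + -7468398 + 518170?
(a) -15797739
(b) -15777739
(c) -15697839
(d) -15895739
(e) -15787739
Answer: a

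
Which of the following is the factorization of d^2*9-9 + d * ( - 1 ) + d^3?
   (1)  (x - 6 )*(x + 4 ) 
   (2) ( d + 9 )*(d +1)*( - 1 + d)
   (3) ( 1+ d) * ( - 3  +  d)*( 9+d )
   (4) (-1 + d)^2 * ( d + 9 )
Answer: 2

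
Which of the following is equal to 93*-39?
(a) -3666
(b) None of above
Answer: b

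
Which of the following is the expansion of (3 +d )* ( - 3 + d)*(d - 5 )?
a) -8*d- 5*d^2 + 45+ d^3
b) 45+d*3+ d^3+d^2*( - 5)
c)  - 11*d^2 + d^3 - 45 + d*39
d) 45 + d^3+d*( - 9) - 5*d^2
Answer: d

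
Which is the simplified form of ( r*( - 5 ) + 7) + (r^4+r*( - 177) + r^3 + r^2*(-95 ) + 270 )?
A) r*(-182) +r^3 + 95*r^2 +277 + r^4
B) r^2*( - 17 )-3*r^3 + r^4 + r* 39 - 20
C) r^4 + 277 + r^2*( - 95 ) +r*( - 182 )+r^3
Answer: C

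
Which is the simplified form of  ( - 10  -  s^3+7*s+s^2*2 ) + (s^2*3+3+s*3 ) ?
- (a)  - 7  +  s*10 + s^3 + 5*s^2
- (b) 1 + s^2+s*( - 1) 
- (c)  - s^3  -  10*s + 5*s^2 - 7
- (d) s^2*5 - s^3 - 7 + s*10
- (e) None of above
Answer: d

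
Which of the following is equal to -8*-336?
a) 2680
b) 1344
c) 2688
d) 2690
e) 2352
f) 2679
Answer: c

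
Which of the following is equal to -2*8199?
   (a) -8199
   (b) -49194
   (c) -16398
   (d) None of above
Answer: c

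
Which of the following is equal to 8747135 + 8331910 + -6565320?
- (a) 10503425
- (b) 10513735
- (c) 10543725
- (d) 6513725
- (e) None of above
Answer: e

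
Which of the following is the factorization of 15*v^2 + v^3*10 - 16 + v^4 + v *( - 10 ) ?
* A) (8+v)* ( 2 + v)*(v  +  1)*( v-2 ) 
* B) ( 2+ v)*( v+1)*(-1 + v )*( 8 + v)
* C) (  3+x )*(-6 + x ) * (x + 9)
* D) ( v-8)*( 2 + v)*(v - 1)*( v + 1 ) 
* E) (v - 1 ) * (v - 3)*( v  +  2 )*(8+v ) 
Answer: B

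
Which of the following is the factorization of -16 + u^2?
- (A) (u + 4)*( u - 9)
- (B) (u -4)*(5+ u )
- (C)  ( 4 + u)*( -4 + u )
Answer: C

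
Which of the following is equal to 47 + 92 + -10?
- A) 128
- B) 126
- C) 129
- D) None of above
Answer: C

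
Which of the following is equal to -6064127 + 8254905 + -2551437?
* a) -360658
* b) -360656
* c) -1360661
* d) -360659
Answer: d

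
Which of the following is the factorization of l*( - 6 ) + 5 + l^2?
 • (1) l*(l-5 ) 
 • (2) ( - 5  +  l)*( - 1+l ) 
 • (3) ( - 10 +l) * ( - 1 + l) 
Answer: 2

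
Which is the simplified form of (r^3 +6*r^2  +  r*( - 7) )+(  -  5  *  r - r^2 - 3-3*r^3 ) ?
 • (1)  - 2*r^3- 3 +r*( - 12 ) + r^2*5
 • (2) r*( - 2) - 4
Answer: 1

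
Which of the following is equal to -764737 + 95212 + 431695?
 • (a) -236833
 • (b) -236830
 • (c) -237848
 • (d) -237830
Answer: d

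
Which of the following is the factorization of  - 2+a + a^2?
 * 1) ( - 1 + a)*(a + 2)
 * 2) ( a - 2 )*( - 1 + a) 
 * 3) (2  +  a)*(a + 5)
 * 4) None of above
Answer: 1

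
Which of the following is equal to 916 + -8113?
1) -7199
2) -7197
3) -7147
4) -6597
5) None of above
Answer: 2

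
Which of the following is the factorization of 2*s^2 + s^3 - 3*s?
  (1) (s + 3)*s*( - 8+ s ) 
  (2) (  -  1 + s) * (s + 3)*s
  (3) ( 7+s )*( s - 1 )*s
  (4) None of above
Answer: 2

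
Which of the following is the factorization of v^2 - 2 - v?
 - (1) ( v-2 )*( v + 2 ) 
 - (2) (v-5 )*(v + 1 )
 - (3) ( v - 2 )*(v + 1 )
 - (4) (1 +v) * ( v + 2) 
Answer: 3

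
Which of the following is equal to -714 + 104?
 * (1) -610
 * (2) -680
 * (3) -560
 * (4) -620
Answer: 1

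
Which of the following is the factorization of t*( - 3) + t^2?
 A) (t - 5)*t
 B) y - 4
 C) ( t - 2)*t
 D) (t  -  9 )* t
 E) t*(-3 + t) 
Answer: E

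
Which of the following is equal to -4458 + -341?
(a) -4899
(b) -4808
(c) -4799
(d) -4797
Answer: c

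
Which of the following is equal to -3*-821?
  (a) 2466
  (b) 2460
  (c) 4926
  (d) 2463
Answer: d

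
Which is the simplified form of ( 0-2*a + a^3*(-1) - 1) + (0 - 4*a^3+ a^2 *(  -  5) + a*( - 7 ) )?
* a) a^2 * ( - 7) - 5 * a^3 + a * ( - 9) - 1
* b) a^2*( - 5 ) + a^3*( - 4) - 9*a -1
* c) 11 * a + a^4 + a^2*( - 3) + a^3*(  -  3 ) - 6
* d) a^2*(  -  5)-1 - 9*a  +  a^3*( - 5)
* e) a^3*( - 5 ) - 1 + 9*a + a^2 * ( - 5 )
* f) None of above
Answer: d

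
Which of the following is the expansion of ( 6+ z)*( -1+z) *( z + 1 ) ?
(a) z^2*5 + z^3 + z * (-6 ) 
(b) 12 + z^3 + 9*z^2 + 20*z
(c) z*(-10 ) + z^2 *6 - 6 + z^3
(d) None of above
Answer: d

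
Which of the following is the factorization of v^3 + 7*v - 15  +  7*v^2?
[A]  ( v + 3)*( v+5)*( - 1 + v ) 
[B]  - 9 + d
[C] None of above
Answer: A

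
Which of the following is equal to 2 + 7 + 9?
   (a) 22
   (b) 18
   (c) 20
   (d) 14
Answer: b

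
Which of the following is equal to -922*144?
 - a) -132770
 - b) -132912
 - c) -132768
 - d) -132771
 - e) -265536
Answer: c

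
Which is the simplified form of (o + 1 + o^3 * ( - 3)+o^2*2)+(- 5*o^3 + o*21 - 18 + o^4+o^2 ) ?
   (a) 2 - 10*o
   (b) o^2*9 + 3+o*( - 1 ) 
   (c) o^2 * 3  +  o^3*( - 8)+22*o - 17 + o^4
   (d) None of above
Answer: c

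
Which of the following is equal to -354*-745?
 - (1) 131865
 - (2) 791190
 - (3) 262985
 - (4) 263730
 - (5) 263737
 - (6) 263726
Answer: 4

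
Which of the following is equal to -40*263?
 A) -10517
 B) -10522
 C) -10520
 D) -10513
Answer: C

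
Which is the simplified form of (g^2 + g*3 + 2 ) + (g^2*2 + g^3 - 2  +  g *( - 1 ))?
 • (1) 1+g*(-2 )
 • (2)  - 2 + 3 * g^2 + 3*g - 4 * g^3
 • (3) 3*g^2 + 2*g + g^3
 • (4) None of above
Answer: 3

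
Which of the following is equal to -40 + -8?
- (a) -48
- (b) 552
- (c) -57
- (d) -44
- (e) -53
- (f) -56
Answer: a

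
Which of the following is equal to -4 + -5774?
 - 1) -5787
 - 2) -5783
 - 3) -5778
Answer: 3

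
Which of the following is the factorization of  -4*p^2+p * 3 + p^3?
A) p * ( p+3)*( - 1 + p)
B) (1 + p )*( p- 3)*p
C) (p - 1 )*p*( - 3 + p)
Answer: C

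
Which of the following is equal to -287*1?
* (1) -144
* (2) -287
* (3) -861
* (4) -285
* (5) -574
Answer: 2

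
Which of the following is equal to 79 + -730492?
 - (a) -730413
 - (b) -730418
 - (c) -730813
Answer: a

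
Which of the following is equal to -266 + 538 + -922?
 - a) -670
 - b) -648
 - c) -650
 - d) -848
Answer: c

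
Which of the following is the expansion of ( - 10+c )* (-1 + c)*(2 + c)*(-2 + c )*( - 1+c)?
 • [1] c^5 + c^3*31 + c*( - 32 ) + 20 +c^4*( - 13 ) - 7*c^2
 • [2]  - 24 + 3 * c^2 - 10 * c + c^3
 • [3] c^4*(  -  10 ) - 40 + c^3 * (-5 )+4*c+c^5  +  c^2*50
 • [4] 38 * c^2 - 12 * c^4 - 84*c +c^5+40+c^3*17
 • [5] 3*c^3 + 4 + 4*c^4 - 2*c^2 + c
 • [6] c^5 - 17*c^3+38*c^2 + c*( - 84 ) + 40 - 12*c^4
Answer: 4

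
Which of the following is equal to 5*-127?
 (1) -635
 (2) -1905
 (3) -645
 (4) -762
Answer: 1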